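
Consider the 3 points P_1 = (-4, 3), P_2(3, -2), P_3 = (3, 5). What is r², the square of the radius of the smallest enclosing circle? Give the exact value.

Side lengths²: P_1P_2² = 74, P_1P_3² = 53, P_2P_3² = 49.
Since P_1P_2² = 74 < 53 + 49 = 102, the triangle is acute, so the smallest enclosing circle is the circumcircle.
Circumcentre = (3/14, 1.5), r² = 1961/98.

1961/98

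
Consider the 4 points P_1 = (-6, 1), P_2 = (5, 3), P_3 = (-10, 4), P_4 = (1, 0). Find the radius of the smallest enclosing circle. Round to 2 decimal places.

A smallest enclosing disk is always determined by at most three of the input points on its boundary.
The farthest pair is P_2–P_3 with squared distance 226. The circle on this segment as diameter has centre (-2.5, 3.5) and r² = 226/4 = 56.5.
Check P_1: distance² to centre = 18.5 ≤ 56.5, so it lies inside.
All remaining points lie in this disk, and no smaller disk contains both endpoints, so this is the minimum enclosing circle.
r = √(56.5) ≈ 7.52.

7.52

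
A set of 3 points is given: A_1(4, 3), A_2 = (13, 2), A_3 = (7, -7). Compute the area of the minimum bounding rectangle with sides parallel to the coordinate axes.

90

x ranges over [4, 13], width 9.
y ranges over [-7, 3], height 10.
Area = 9 × 10 = 90.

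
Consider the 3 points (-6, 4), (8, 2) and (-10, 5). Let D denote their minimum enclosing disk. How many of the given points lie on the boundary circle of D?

Call the three points A, B, C in the order given.
Side lengths²: AB² = 200, AC² = 17, BC² = 333.
Since BC² = 333 ≥ 200 + 17 = 217, the angle opposite BC is not acute, so the smallest enclosing circle has BC as diameter.
Centre = midpoint of BC = (-1, 3.5), r² = 333/4 = 83.25.
The points at distance exactly r from the centre are (8, 2), (-10, 5) — 2 points.

2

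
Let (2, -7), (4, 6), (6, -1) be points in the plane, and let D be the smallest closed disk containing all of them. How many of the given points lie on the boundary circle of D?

2

Call the three points A, B, C in the order given.
Side lengths²: AB² = 173, AC² = 52, BC² = 53.
Since AB² = 173 ≥ 53 + 52 = 105, the angle opposite AB is not acute, so the smallest enclosing circle has AB as diameter.
Centre = midpoint of AB = (3, -0.5), r² = 173/4 = 43.25.
The points at distance exactly r from the centre are (2, -7), (4, 6) — 2 points.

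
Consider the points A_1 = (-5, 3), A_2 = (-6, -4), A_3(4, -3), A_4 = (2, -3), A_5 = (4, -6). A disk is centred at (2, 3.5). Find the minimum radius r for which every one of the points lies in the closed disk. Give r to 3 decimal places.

10.966

The required radius is the distance from (2, 3.5) to the farthest point.
Squared distances: 49.25, 120.25, 46.25, 42.25, 94.25.
Maximum is 120.25, attained at A_2.
r = √(120.25) ≈ 10.966.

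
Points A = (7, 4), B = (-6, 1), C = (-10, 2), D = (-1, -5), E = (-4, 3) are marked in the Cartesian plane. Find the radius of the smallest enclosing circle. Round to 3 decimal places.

By Welzl's lemma the MEC is supported by two points (diametrically opposite) or three points (on a circumcircle).
The farthest pair is A–C with squared distance 293. The circle on this segment as diameter has centre (-1.5, 3) and r² = 293/4 = 73.25.
Check B: distance² to centre = 24.25 ≤ 73.25, so it lies inside.
All remaining points lie in this disk, and no smaller disk contains both endpoints, so this is the minimum enclosing circle.
r = √(73.25) ≈ 8.559.

8.559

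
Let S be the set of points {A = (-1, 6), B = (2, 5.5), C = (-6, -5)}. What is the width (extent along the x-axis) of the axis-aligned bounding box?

8

max x = 2, min x = -6, so width = 8.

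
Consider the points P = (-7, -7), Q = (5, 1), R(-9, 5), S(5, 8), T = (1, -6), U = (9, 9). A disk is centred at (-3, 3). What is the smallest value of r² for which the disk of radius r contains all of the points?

The required radius is the distance from (-3, 3) to the farthest point.
Squared distances: 116, 68, 40, 89, 97, 180.
Maximum is 180, attained at U.

180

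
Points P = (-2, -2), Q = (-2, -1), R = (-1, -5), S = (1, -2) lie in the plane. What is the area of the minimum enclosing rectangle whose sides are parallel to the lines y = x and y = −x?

In coordinates u = x + y, v = x − y the rectangle is axis-aligned; the map (x,y)→(u,v) scales areas by 2.
u-values: -4, -3, -6, -1; range = -1 − (-6) = 5.
v-values: 0, -1, 4, 3; range = 4 − (-1) = 5.
Area = (5 × 5) / 2 = 12.5.

12.5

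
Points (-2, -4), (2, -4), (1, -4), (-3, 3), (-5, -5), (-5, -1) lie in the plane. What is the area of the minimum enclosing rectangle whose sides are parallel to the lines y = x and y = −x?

60

In coordinates u = x + y, v = x − y the rectangle is axis-aligned; the map (x,y)→(u,v) scales areas by 2.
u-values: -6, -2, -3, 0, -10, -6; range = 0 − (-10) = 10.
v-values: 2, 6, 5, -6, 0, -4; range = 6 − (-6) = 12.
Area = (10 × 12) / 2 = 60.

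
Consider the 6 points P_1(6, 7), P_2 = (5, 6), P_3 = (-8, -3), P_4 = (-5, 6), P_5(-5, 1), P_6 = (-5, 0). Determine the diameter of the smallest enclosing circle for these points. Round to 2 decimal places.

A smallest enclosing disk is always determined by at most three of the input points on its boundary.
The farthest pair is P_1–P_3 with squared distance 296. The circle on this segment as diameter has centre (-1, 2) and r² = 296/4 = 74.
Check P_2: distance² to centre = 52 ≤ 74, so it lies inside.
All remaining points lie in this disk, and no smaller disk contains both endpoints, so this is the minimum enclosing circle.
Diameter = 2r = 2√74 ≈ 17.20.

17.20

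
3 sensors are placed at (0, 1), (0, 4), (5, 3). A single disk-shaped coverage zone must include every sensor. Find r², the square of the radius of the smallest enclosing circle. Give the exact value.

Call the three points A, B, C in the order given.
Side lengths²: AB² = 9, AC² = 29, BC² = 26.
Since AC² = 29 < 26 + 9 = 35, the triangle is acute, so the smallest enclosing circle is the circumcircle.
Circumcentre = (2.3, 2.5), r² = 7.54.

7.54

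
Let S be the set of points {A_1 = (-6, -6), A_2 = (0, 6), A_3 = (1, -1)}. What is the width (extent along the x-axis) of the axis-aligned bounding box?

7

max x = 1, min x = -6, so width = 7.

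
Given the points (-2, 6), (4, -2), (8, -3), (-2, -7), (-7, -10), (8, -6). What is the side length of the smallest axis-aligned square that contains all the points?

The bounding box has width 15 and height 16.
An axis-aligned square enclosing the set must have side ≥ max(width, height).
So the minimum side is max(15, 16) = 16.

16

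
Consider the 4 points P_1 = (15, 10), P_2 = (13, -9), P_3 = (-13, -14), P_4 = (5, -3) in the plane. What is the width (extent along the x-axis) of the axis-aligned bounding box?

max x = 15, min x = -13, so width = 28.

28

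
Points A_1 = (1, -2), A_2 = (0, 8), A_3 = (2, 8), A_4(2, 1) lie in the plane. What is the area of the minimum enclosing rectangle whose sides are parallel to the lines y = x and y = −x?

In coordinates u = x + y, v = x − y the rectangle is axis-aligned; the map (x,y)→(u,v) scales areas by 2.
u-values: -1, 8, 10, 3; range = 10 − (-1) = 11.
v-values: 3, -8, -6, 1; range = 3 − (-8) = 11.
Area = (11 × 11) / 2 = 60.5.

60.5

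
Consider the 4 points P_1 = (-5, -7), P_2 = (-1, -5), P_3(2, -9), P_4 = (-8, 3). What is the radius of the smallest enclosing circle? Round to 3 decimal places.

By Welzl's lemma the MEC is supported by two points (diametrically opposite) or three points (on a circumcircle).
The farthest pair is P_3–P_4 with squared distance 244. The circle on this segment as diameter has centre (-3, -3) and r² = 244/4 = 61.
Check P_1: distance² to centre = 20 ≤ 61, so it lies inside.
All remaining points lie in this disk, and no smaller disk contains both endpoints, so this is the minimum enclosing circle.
r = √61 ≈ 7.810.

7.810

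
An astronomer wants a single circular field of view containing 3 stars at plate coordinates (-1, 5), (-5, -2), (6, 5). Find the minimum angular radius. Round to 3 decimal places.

6.519

Call the three points A, B, C in the order given.
Side lengths²: AB² = 65, AC² = 49, BC² = 170.
Since BC² = 170 ≥ 65 + 49 = 114, the angle opposite BC is not acute, so the smallest enclosing circle has BC as diameter.
Centre = midpoint of BC = (0.5, 1.5), r² = 170/4 = 42.5.
r = √(42.5) ≈ 6.519.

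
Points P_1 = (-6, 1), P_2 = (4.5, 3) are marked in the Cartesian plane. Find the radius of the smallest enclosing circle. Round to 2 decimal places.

The smallest circle enclosing two points has them as diameter endpoints.
Centre = midpoint = (-0.75, 2); r² = |P_1P_2|²/4 = 114.25/4 = 28.5625.
r = √(28.5625) ≈ 5.34.

5.34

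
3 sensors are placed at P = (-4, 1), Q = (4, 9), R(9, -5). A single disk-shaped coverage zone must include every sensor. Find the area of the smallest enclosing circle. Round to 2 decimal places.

197.13

Side lengths²: PQ² = 128, PR² = 205, QR² = 221.
Since QR² = 221 < 205 + 128 = 333, the triangle is acute, so the smallest enclosing circle is the circumcircle.
Circumcentre = (149/38, 41/38), r² = 45305/722.
Area = π·r² = π·45305/722 ≈ 197.13.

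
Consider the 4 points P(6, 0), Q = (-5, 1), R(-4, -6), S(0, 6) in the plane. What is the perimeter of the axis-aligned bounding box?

46

Width = max x − min x = 6 − (-5) = 11.
Height = max y − min y = 6 − (-6) = 12.
Perimeter = 2(11 + 12) = 46.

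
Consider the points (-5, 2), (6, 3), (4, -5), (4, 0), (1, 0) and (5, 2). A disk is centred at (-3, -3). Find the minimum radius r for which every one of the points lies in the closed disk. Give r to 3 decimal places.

10.817

The required radius is the distance from (-3, -3) to the farthest point.
Squared distances: 29, 117, 53, 58, 25, 89.
Maximum is 117, attained at (6, 3).
r = √117 ≈ 10.817.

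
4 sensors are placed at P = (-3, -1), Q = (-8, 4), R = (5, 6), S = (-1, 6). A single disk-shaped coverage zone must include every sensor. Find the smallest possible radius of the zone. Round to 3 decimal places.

By Welzl's lemma the MEC is supported by two points (diametrically opposite) or three points (on a circumcircle).
The farthest pair is Q–R with squared distance 173. The circle on this segment as diameter has centre (-1.5, 5) and r² = 173/4 = 43.25.
Check P: distance² to centre = 38.25 ≤ 43.25, so it lies inside.
All remaining points lie in this disk, and no smaller disk contains both endpoints, so this is the minimum enclosing circle.
r = √(43.25) ≈ 6.576.

6.576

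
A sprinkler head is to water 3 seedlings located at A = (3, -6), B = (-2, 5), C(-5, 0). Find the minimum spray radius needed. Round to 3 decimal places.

6.042

Side lengths²: AB² = 146, AC² = 100, BC² = 34.
Since AB² = 146 ≥ 100 + 34 = 134, the angle opposite AB is not acute, so the smallest enclosing circle has AB as diameter.
Centre = midpoint of AB = (0.5, -0.5), r² = 146/4 = 36.5.
r = √(36.5) ≈ 6.042.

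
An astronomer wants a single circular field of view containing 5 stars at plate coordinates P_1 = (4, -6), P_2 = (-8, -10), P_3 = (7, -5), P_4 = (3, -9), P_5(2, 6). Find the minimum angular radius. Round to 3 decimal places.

9.486

The minimum enclosing circle of a finite set is fixed by two of the points (as a diameter) or three (as a circumcircle).
The minimum enclosing circle is determined by three boundary points: P_2, P_3, P_5.
Their circumcentre is (-41/19, -48/19) with r² = 32485/361.
The farthest remaining point P_4 is at distance² 24733/361 ≤ 32485/361.
r = √(32485/361) ≈ 9.486.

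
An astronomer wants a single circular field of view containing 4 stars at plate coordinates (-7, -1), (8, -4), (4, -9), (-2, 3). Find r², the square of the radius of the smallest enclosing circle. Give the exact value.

58.5

The farthest pair is (-7, -1)–(8, -4) with squared distance 234. The circle on this segment as diameter has centre (0.5, -2.5) and r² = 234/4 = 58.5.
Check (4, -9): distance² to centre = 54.5 ≤ 58.5, so it lies inside.
All remaining points lie in this disk, and no smaller disk contains both endpoints, so this is the minimum enclosing circle.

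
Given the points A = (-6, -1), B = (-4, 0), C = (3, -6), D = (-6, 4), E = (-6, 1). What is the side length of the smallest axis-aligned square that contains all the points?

The bounding box has width 9 and height 10.
An axis-aligned square enclosing the set must have side ≥ max(width, height).
So the minimum side is max(9, 10) = 10.

10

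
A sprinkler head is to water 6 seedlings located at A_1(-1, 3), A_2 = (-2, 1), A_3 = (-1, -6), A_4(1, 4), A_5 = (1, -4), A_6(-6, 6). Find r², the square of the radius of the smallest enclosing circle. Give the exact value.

42.25

By Welzl's lemma the MEC is supported by two points (diametrically opposite) or three points (on a circumcircle).
The farthest pair is A_3–A_6 with squared distance 169. The circle on this segment as diameter has centre (-3.5, 0) and r² = 169/4 = 42.25.
Check A_1: distance² to centre = 15.25 ≤ 42.25, so it lies inside.
All remaining points lie in this disk, and no smaller disk contains both endpoints, so this is the minimum enclosing circle.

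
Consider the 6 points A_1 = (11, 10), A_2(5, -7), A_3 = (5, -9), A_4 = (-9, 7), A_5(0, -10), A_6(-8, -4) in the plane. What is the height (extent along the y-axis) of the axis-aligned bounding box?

max y = 10, min y = -10, so height = 20.

20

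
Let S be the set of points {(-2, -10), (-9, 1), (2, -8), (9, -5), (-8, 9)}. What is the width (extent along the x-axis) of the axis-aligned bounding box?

max x = 9, min x = -9, so width = 18.

18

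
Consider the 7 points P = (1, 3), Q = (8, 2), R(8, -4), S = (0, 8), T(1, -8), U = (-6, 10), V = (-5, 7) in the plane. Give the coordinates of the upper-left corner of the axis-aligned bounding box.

(-6, 10)

x-range [-6, 8], y-range [-8, 10].
The upper-left corner is (-6, 10).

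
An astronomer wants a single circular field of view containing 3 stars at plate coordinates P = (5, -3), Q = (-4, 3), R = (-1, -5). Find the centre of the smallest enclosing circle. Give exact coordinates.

Side lengths²: PQ² = 117, PR² = 40, QR² = 73.
Since PQ² = 117 ≥ 73 + 40 = 113, the angle opposite PQ is not acute, so the smallest enclosing circle has PQ as diameter.
Centre = midpoint of PQ = (0.5, 0), r² = 117/4 = 29.25.
Centre = (0.5, 0).

(0.5, 0)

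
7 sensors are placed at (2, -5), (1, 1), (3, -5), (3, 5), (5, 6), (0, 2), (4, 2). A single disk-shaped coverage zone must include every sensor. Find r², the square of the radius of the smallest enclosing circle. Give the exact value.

A smallest enclosing disk is always determined by at most three of the input points on its boundary.
The farthest pair is (2, -5)–(5, 6) with squared distance 130. The circle on this segment as diameter has centre (3.5, 0.5) and r² = 130/4 = 32.5.
Check (1, 1): distance² to centre = 6.5 ≤ 32.5, so it lies inside.
All remaining points lie in this disk, and no smaller disk contains both endpoints, so this is the minimum enclosing circle.

32.5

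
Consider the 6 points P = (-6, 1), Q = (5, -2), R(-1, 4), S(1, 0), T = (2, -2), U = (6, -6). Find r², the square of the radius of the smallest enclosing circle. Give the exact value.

The farthest pair is P–U with squared distance 193. The circle on this segment as diameter has centre (0, -2.5) and r² = 193/4 = 48.25.
Check Q: distance² to centre = 25.25 ≤ 48.25, so it lies inside.
All remaining points lie in this disk, and no smaller disk contains both endpoints, so this is the minimum enclosing circle.

48.25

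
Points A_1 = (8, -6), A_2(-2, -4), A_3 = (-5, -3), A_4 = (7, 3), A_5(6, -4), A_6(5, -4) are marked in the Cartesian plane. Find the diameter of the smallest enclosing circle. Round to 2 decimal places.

A smallest enclosing disk is always determined by at most three of the input points on its boundary.
The minimum enclosing circle is determined by three boundary points: A_1, A_3, A_4.
Their circumcentre is (39/19, -40/19) with r² = 18245/361.
The farthest remaining point A_2 is at distance² 7225/361 ≤ 18245/361.
Diameter = 2r = 2√(18245/361) ≈ 14.22.

14.22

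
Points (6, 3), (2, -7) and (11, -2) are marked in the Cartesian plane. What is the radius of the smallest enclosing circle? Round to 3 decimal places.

5.601

Call the three points A, B, C in the order given.
Side lengths²: AB² = 116, AC² = 50, BC² = 106.
Since AB² = 116 < 106 + 50 = 156, the triangle is acute, so the smallest enclosing circle is the circumcircle.
Circumcentre = (38/7, -18/7), r² = 1537/49.
r = √(1537/49) ≈ 5.601.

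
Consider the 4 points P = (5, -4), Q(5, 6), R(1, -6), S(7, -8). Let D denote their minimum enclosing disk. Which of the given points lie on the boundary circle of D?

Q, R, S

The farthest pair is Q–S with squared distance 200. The circle on this segment as diameter has centre (6, -1) and r² = 200/4 = 50.
Check P: distance² to centre = 10 ≤ 50, so it lies inside.
All remaining points lie in this disk, and no smaller disk contains both endpoints, so this is the minimum enclosing circle.
The points at distance exactly r from the centre are Q, R, S — 3 points.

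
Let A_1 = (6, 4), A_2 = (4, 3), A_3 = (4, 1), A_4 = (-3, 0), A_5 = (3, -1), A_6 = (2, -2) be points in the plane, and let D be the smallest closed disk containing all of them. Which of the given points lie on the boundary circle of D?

The farthest pair is A_1–A_4 with squared distance 97. The circle on this segment as diameter has centre (1.5, 2) and r² = 97/4 = 24.25.
Check A_2: distance² to centre = 7.25 ≤ 24.25, so it lies inside.
All remaining points lie in this disk, and no smaller disk contains both endpoints, so this is the minimum enclosing circle.
The points at distance exactly r from the centre are A_1, A_4 — 2 points.

A_1, A_4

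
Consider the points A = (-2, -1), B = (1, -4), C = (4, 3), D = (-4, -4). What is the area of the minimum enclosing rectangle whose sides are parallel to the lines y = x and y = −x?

In coordinates u = x + y, v = x − y the rectangle is axis-aligned; the map (x,y)→(u,v) scales areas by 2.
u-values: -3, -3, 7, -8; range = 7 − (-8) = 15.
v-values: -1, 5, 1, 0; range = 5 − (-1) = 6.
Area = (15 × 6) / 2 = 45.

45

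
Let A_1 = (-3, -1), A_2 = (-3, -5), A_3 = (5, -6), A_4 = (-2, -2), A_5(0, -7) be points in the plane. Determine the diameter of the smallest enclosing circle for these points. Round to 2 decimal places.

9.43

The farthest pair is A_1–A_3 with squared distance 89. The circle on this segment as diameter has centre (1, -3.5) and r² = 89/4 = 22.25.
Check A_2: distance² to centre = 18.25 ≤ 22.25, so it lies inside.
All remaining points lie in this disk, and no smaller disk contains both endpoints, so this is the minimum enclosing circle.
Diameter = 2r = 2√(22.25) ≈ 9.43.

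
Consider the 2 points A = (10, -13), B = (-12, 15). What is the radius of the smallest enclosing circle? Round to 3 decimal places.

17.804

The smallest circle enclosing two points has them as diameter endpoints.
Centre = midpoint = (-1, 1); r² = |AB|²/4 = 1268/4 = 317.
r = √317 ≈ 17.804.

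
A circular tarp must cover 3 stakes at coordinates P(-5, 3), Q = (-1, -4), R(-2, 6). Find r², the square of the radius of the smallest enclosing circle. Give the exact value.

25.25

Side lengths²: PQ² = 65, PR² = 18, QR² = 101.
Since QR² = 101 ≥ 65 + 18 = 83, the angle opposite QR is not acute, so the smallest enclosing circle has QR as diameter.
Centre = midpoint of QR = (-1.5, 1), r² = 101/4 = 25.25.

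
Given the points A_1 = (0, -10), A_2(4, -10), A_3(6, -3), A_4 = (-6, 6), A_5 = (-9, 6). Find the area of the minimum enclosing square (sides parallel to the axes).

The bounding box has width 15 and height 16.
An axis-aligned square enclosing the set must have side ≥ max(width, height).
So the minimum side is max(15, 16) = 16.
Area = 16² = 256.

256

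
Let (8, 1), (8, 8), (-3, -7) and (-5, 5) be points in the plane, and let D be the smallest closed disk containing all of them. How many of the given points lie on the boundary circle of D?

2

The minimum enclosing circle of a finite set is fixed by two of the points (as a diameter) or three (as a circumcircle).
The farthest pair is (8, 8)–(-3, -7) with squared distance 346. The circle on this segment as diameter has centre (2.5, 0.5) and r² = 346/4 = 86.5.
Check (8, 1): distance² to centre = 30.5 ≤ 86.5, so it lies inside.
All remaining points lie in this disk, and no smaller disk contains both endpoints, so this is the minimum enclosing circle.
The points at distance exactly r from the centre are (8, 8), (-3, -7) — 2 points.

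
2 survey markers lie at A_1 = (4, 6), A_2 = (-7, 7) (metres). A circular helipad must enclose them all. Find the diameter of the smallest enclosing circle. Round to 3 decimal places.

The smallest circle enclosing two points has them as diameter endpoints.
Centre = midpoint = (-1.5, 6.5); r² = |A_1A_2|²/4 = 122/4 = 30.5.
Diameter = 2r = 2√(30.5) ≈ 11.045.

11.045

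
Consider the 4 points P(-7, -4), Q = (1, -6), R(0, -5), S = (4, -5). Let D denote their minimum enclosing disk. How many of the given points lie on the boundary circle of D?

2

A smallest enclosing disk is always determined by at most three of the input points on its boundary.
The farthest pair is P–S with squared distance 122. The circle on this segment as diameter has centre (-1.5, -4.5) and r² = 122/4 = 30.5.
Check Q: distance² to centre = 8.5 ≤ 30.5, so it lies inside.
All remaining points lie in this disk, and no smaller disk contains both endpoints, so this is the minimum enclosing circle.
The points at distance exactly r from the centre are P, S — 2 points.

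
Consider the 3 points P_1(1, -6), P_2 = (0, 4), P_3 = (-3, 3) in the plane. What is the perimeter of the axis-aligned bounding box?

Width = max x − min x = 1 − (-3) = 4.
Height = max y − min y = 4 − (-6) = 10.
Perimeter = 2(4 + 10) = 28.

28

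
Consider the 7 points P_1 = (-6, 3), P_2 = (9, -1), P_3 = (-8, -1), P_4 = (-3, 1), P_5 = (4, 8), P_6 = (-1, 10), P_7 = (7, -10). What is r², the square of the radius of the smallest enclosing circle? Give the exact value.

41905/361

A smallest enclosing disk is always determined by at most three of the input points on its boundary.
The minimum enclosing circle is determined by three boundary points: P_3, P_6, P_7.
Their circumcentre is (52/19, -2/19) with r² = 41905/361.
The farthest remaining point P_1 is at distance² 31037/361 ≤ 41905/361.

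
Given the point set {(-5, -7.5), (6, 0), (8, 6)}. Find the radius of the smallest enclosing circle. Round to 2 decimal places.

Call the three points A, B, C in the order given.
Side lengths²: AB² = 177.25, AC² = 351.25, BC² = 40.
Since AC² = 351.25 ≥ 177.25 + 40 = 217.25, the angle opposite AC is not acute, so the smallest enclosing circle has AC as diameter.
Centre = midpoint of AC = (1.5, -0.75), r² = 351.25/4 = 87.8125.
r = √(87.8125) ≈ 9.37.

9.37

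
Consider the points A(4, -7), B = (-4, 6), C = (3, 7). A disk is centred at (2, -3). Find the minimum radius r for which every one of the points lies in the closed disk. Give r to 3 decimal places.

The required radius is the distance from (2, -3) to the farthest point.
Squared distances: 20, 117, 101.
Maximum is 117, attained at B.
r = √117 ≈ 10.817.

10.817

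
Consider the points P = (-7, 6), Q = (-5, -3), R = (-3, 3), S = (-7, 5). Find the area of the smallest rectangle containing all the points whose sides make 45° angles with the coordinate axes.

44

In coordinates u = x + y, v = x − y the rectangle is axis-aligned; the map (x,y)→(u,v) scales areas by 2.
u-values: -1, -8, 0, -2; range = 0 − (-8) = 8.
v-values: -13, -2, -6, -12; range = -2 − (-13) = 11.
Area = (8 × 11) / 2 = 44.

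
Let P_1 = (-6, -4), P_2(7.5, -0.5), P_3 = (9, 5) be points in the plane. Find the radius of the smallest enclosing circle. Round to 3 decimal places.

Side lengths²: P_1P_2² = 194.5, P_1P_3² = 306, P_2P_3² = 32.5.
Since P_1P_3² = 306 ≥ 194.5 + 32.5 = 227, the angle opposite P_1P_3 is not acute, so the smallest enclosing circle has P_1P_3 as diameter.
Centre = midpoint of P_1P_3 = (1.5, 0.5), r² = 306/4 = 76.5.
r = √(76.5) ≈ 8.746.

8.746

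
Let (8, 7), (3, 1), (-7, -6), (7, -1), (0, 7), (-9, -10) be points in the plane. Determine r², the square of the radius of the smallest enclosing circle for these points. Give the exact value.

By Welzl's lemma the MEC is supported by two points (diametrically opposite) or three points (on a circumcircle).
The farthest pair is (8, 7)–(-9, -10) with squared distance 578. The circle on this segment as diameter has centre (-0.5, -1.5) and r² = 578/4 = 144.5.
Check (3, 1): distance² to centre = 18.5 ≤ 144.5, so it lies inside.
All remaining points lie in this disk, and no smaller disk contains both endpoints, so this is the minimum enclosing circle.

144.5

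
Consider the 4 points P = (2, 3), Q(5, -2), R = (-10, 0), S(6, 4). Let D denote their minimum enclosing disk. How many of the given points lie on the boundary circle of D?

The farthest pair is R–S with squared distance 272. The circle on this segment as diameter has centre (-2, 2) and r² = 272/4 = 68.
Check P: distance² to centre = 17 ≤ 68, so it lies inside.
All remaining points lie in this disk, and no smaller disk contains both endpoints, so this is the minimum enclosing circle.
The points at distance exactly r from the centre are R, S — 2 points.

2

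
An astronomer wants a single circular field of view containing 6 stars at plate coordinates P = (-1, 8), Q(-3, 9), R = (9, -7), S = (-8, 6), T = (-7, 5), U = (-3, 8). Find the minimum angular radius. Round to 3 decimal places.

The minimum enclosing circle of a finite set is fixed by two of the points (as a diameter) or three (as a circumcircle).
The farthest pair is R–S with squared distance 458. The circle on this segment as diameter has centre (0.5, -0.5) and r² = 458/4 = 114.5.
Check P: distance² to centre = 74.5 ≤ 114.5, so it lies inside.
All remaining points lie in this disk, and no smaller disk contains both endpoints, so this is the minimum enclosing circle.
r = √(114.5) ≈ 10.700.

10.700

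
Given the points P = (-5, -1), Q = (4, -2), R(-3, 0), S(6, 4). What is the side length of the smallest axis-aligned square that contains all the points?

11

The bounding box has width 11 and height 6.
An axis-aligned square enclosing the set must have side ≥ max(width, height).
So the minimum side is max(11, 6) = 11.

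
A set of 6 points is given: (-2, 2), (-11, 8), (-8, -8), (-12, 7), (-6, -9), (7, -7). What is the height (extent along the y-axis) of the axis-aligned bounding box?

max y = 8, min y = -9, so height = 17.

17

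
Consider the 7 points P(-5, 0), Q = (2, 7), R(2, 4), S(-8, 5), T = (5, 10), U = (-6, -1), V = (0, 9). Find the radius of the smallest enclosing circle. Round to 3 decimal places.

7.778

A smallest enclosing disk is always determined by at most three of the input points on its boundary.
The farthest pair is T–U with squared distance 242. The circle on this segment as diameter has centre (-0.5, 4.5) and r² = 242/4 = 60.5.
Check P: distance² to centre = 40.5 ≤ 60.5, so it lies inside.
All remaining points lie in this disk, and no smaller disk contains both endpoints, so this is the minimum enclosing circle.
r = √(60.5) ≈ 7.778.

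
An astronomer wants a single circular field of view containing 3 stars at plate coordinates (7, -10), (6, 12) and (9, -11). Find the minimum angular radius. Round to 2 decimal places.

11.60

Call the three points A, B, C in the order given.
Side lengths²: AB² = 485, AC² = 5, BC² = 538.
Since BC² = 538 ≥ 485 + 5 = 490, the angle opposite BC is not acute, so the smallest enclosing circle has BC as diameter.
Centre = midpoint of BC = (7.5, 0.5), r² = 538/4 = 134.5.
r = √(134.5) ≈ 11.60.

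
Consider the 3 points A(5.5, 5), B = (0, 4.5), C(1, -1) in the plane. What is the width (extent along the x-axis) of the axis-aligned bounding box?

max x = 5.5, min x = 0, so width = 5.5.

5.5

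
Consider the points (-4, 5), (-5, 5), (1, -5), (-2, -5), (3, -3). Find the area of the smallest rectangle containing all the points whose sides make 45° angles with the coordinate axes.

In coordinates u = x + y, v = x − y the rectangle is axis-aligned; the map (x,y)→(u,v) scales areas by 2.
u-values: 1, 0, -4, -7, 0; range = 1 − (-7) = 8.
v-values: -9, -10, 6, 3, 6; range = 6 − (-10) = 16.
Area = (8 × 16) / 2 = 64.

64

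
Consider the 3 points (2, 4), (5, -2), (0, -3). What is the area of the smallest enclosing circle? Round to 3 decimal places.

44.722

Call the three points A, B, C in the order given.
Side lengths²: AB² = 45, AC² = 53, BC² = 26.
Since AC² = 53 < 45 + 26 = 71, the triangle is acute, so the smallest enclosing circle is the circumcircle.
Circumcentre = (43/22, 5/22), r² = 3445/242.
Area = π·r² = π·3445/242 ≈ 44.722.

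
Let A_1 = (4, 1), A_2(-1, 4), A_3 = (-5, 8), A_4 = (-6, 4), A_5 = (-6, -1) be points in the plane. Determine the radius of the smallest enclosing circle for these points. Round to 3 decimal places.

By Welzl's lemma the MEC is supported by two points (diametrically opposite) or three points (on a circumcircle).
The minimum enclosing circle is determined by three boundary points: A_1, A_3, A_5.
Their circumcentre is (-71/44, 135/44) with r² = 34645/968.
The farthest remaining point A_4 is at distance² 19465/968 ≤ 34645/968.
r = √(34645/968) ≈ 5.982.

5.982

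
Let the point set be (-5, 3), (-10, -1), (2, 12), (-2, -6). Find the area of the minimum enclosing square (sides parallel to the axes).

324

The bounding box has width 12 and height 18.
An axis-aligned square enclosing the set must have side ≥ max(width, height).
So the minimum side is max(12, 18) = 18.
Area = 18² = 324.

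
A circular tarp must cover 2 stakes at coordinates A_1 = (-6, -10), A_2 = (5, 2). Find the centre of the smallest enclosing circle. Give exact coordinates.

The smallest circle enclosing two points has them as diameter endpoints.
Centre = midpoint = (-0.5, -4); r² = |A_1A_2|²/4 = 265/4 = 66.25.
Centre = (-0.5, -4).

(-0.5, -4)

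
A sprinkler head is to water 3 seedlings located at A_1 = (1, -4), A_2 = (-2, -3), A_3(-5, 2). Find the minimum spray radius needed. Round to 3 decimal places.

4.243

Side lengths²: A_1A_2² = 10, A_1A_3² = 72, A_2A_3² = 34.
Since A_1A_3² = 72 ≥ 34 + 10 = 44, the angle opposite A_1A_3 is not acute, so the smallest enclosing circle has A_1A_3 as diameter.
Centre = midpoint of A_1A_3 = (-2, -1), r² = 72/4 = 18.
r = √18 ≈ 4.243.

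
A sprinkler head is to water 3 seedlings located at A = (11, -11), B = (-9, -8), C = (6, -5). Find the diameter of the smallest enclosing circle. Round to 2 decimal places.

20.22

Side lengths²: AB² = 409, AC² = 61, BC² = 234.
Since AB² = 409 ≥ 234 + 61 = 295, the angle opposite AB is not acute, so the smallest enclosing circle has AB as diameter.
Centre = midpoint of AB = (1, -9.5), r² = 409/4 = 102.25.
Diameter = 2r = 2√(102.25) ≈ 20.22.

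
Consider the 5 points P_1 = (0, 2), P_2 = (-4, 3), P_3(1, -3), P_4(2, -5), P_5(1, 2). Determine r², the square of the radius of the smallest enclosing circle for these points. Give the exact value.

The farthest pair is P_2–P_4 with squared distance 100. The circle on this segment as diameter has centre (-1, -1) and r² = 100/4 = 25.
Check P_1: distance² to centre = 10 ≤ 25, so it lies inside.
All remaining points lie in this disk, and no smaller disk contains both endpoints, so this is the minimum enclosing circle.

25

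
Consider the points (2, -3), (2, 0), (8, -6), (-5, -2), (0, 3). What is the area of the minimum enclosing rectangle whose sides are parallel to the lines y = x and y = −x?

85

In coordinates u = x + y, v = x − y the rectangle is axis-aligned; the map (x,y)→(u,v) scales areas by 2.
u-values: -1, 2, 2, -7, 3; range = 3 − (-7) = 10.
v-values: 5, 2, 14, -3, -3; range = 14 − (-3) = 17.
Area = (10 × 17) / 2 = 85.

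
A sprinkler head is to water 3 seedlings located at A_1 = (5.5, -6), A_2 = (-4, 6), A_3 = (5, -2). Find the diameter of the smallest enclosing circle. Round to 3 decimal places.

15.305

Side lengths²: A_1A_2² = 234.25, A_1A_3² = 16.25, A_2A_3² = 145.
Since A_1A_2² = 234.25 ≥ 145 + 16.25 = 161.25, the angle opposite A_1A_2 is not acute, so the smallest enclosing circle has A_1A_2 as diameter.
Centre = midpoint of A_1A_2 = (0.75, 0), r² = 234.25/4 = 58.5625.
Diameter = 2r = 2√(58.5625) ≈ 15.305.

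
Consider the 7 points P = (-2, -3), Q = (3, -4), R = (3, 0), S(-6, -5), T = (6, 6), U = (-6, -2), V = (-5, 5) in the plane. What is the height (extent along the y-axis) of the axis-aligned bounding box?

max y = 6, min y = -5, so height = 11.

11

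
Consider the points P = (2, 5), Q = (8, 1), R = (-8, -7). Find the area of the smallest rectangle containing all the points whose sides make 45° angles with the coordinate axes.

120

In coordinates u = x + y, v = x − y the rectangle is axis-aligned; the map (x,y)→(u,v) scales areas by 2.
u-values: 7, 9, -15; range = 9 − (-15) = 24.
v-values: -3, 7, -1; range = 7 − (-3) = 10.
Area = (24 × 10) / 2 = 120.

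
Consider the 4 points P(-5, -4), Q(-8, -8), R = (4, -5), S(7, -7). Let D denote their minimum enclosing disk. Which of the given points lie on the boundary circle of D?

By Welzl's lemma the MEC is supported by two points (diametrically opposite) or three points (on a circumcircle).
The farthest pair is Q–S with squared distance 226. The circle on this segment as diameter has centre (-0.5, -7.5) and r² = 226/4 = 56.5.
Check P: distance² to centre = 32.5 ≤ 56.5, so it lies inside.
All remaining points lie in this disk, and no smaller disk contains both endpoints, so this is the minimum enclosing circle.
The points at distance exactly r from the centre are Q, S — 2 points.

Q, S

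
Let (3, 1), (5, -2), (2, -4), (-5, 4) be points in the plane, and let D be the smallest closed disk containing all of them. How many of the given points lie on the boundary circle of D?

2

The farthest pair is (5, -2)–(-5, 4) with squared distance 136. The circle on this segment as diameter has centre (0, 1) and r² = 136/4 = 34.
Check (3, 1): distance² to centre = 9 ≤ 34, so it lies inside.
All remaining points lie in this disk, and no smaller disk contains both endpoints, so this is the minimum enclosing circle.
The points at distance exactly r from the centre are (5, -2), (-5, 4) — 2 points.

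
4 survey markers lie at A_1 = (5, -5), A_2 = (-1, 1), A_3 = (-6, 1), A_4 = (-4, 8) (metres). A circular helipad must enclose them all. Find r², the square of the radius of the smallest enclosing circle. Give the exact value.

62.5

The minimum enclosing circle of a finite set is fixed by two of the points (as a diameter) or three (as a circumcircle).
The farthest pair is A_1–A_4 with squared distance 250. The circle on this segment as diameter has centre (0.5, 1.5) and r² = 250/4 = 62.5.
Check A_2: distance² to centre = 2.5 ≤ 62.5, so it lies inside.
All remaining points lie in this disk, and no smaller disk contains both endpoints, so this is the minimum enclosing circle.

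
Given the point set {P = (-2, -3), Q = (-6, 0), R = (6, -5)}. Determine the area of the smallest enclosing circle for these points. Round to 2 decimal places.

Side lengths²: PQ² = 25, PR² = 68, QR² = 169.
Since QR² = 169 ≥ 68 + 25 = 93, the angle opposite QR is not acute, so the smallest enclosing circle has QR as diameter.
Centre = midpoint of QR = (0, -2.5), r² = 169/4 = 42.25.
Area = π·r² = π·42.25 ≈ 132.73.

132.73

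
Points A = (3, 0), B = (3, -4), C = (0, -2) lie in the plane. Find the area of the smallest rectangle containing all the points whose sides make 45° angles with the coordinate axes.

In coordinates u = x + y, v = x − y the rectangle is axis-aligned; the map (x,y)→(u,v) scales areas by 2.
u-values: 3, -1, -2; range = 3 − (-2) = 5.
v-values: 3, 7, 2; range = 7 − 2 = 5.
Area = (5 × 5) / 2 = 12.5.

12.5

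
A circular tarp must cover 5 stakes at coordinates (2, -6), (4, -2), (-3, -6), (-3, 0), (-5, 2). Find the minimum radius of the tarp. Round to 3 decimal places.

A smallest enclosing disk is always determined by at most three of the input points on its boundary.
The minimum enclosing circle is determined by three boundary points: (2, -6), (4, -2), (-5, 2).
Their circumcentre is (-29/22, -81/44) with r² = 54805/1936.
The farthest remaining point (-3, -6) is at distance² 38965/1936 ≤ 54805/1936.
r = √(54805/1936) ≈ 5.321.

5.321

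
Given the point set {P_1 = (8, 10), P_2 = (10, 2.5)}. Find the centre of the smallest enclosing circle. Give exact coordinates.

The smallest circle enclosing two points has them as diameter endpoints.
Centre = midpoint = (9, 6.25); r² = |P_1P_2|²/4 = 60.25/4 = 15.0625.
Centre = (9, 6.25).

(9, 6.25)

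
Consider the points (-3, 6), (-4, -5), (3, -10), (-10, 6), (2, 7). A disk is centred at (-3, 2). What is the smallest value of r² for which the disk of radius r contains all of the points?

180

The required radius is the distance from (-3, 2) to the farthest point.
Squared distances: 16, 50, 180, 65, 50.
Maximum is 180, attained at (3, -10).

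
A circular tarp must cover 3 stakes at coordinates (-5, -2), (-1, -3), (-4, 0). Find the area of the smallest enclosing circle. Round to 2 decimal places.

Call the three points A, B, C in the order given.
Side lengths²: AB² = 17, AC² = 5, BC² = 18.
Since BC² = 18 < 17 + 5 = 22, the triangle is acute, so the smallest enclosing circle is the circumcircle.
Circumcentre = (-17/6, -11/6), r² = 85/18.
Area = π·r² = π·85/18 ≈ 14.84.

14.84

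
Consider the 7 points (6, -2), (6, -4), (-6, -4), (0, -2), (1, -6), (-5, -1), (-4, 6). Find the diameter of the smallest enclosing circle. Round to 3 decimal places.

14.422

By Welzl's lemma the MEC is supported by two points (diametrically opposite) or three points (on a circumcircle).
The minimum enclosing circle is determined by three boundary points: (6, -4), (-6, -4), (-4, 6).
Their circumcentre is (0, 0) with r² = 52.
The farthest remaining point (6, -2) is at distance² 40 ≤ 52.
Diameter = 2r = 2√52 ≈ 14.422.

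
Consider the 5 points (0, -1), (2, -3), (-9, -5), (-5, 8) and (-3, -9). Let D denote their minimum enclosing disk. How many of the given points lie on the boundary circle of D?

The farthest pair is (-5, 8)–(-3, -9) with squared distance 293. The circle on this segment as diameter has centre (-4, -0.5) and r² = 293/4 = 73.25.
Check (0, -1): distance² to centre = 16.25 ≤ 73.25, so it lies inside.
All remaining points lie in this disk, and no smaller disk contains both endpoints, so this is the minimum enclosing circle.
The points at distance exactly r from the centre are (-5, 8), (-3, -9) — 2 points.

2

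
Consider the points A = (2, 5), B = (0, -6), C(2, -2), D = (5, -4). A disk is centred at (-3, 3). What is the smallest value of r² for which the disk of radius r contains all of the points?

The required radius is the distance from (-3, 3) to the farthest point.
Squared distances: 29, 90, 50, 113.
Maximum is 113, attained at D.

113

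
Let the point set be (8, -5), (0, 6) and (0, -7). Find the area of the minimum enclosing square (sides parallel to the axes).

The bounding box has width 8 and height 13.
An axis-aligned square enclosing the set must have side ≥ max(width, height).
So the minimum side is max(8, 13) = 13.
Area = 13² = 169.

169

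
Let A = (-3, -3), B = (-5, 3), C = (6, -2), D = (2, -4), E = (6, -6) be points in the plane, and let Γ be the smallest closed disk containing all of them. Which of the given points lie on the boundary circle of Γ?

B, E

A smallest enclosing disk is always determined by at most three of the input points on its boundary.
The farthest pair is B–E with squared distance 202. The circle on this segment as diameter has centre (0.5, -1.5) and r² = 202/4 = 50.5.
Check A: distance² to centre = 14.5 ≤ 50.5, so it lies inside.
All remaining points lie in this disk, and no smaller disk contains both endpoints, so this is the minimum enclosing circle.
The points at distance exactly r from the centre are B, E — 2 points.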